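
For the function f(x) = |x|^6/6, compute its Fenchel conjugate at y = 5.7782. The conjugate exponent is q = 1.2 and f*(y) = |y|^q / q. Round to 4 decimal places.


The conjugate exponent q satisfies 1/p + 1/q = 1.
p = 6, so q = 6/(6 - 1) = 1.2
|y|^q = 5.7782^1.2 = 8.2064
f*(5.7782) = 8.2064 / 1.2 = 6.8386


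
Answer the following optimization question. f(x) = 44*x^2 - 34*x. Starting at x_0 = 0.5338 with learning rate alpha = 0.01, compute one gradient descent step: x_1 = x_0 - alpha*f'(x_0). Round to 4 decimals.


We compute the gradient at x_0 and apply the update.
f'(x) = 88*x - 34
f'(0.5338) = 88*0.5338 - 34 = 12.9744
x_1 = 0.5338 - 0.01*12.9744 = 0.4041


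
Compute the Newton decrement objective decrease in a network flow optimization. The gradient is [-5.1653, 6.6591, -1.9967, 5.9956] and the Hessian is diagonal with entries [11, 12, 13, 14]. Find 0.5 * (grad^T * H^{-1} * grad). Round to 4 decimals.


Step 1: H is diagonal, so H^(-1) * g = [-0.4696, 0.5549, -0.1536, 0.4283].
Step 2: g^T H^(-1) g = sum_i g_i^2 / H_ii
  = (-5.1653)^2/11 + (6.6591)^2/12 + (-1.9967)^2/13 + (5.9956)^2/14
  = 2.4255 + 3.6953 + 0.3067 + 2.5677 = 8.9951
Step 3: Objective decrease = 0.5 * g^T H^(-1) g = 4.4976


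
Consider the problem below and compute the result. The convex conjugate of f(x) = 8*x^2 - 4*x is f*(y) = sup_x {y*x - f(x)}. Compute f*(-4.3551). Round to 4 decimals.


f*(y) = sup_x {y*x - a*x^2 - b*x} = sup_x {(y-b)*x - a*x^2}
FOC: (y - b) - 2a*x = 0 => x* = (y - b)/(2a)
x* = (-4.3551 + 4)/(2*8) = -0.0222
f*(-4.3551) = (y-b)^2/(4a) = (-4.3551 + 4)^2/(4*8)
= 0.1261/32 = 0.0039


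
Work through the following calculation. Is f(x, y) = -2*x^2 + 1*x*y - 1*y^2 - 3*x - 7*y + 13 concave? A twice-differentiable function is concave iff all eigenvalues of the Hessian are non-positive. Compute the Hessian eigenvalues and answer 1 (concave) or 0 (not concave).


The Hessian of f(x,y) = -2*x^2 + 1*x*y - 1*y^2 - 3*x - 7*y + 13 is:
H = [[-4, 1], [1, -2]]
Trace = -4 - 2 = -6
Determinant = -4*-2 - (1)^2 = 7
Discriminant = (-6)^2 - 4*7 = 8.0
Eigenvalues: lambda_1 = -4.4142, lambda_2 = -1.5858
The function is concave.

1


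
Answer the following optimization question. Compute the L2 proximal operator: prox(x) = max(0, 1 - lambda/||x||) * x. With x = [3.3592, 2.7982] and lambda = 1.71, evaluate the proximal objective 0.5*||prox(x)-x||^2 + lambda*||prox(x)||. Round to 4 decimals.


Step 1: Compute ||x||.
||x|| = 4.372
Step 2: Compute scaling factor.
scale = max(0, 1 - 1.71/4.372) = 0.6089
Step 3: prox(x) = [2.0453, 1.7037]
||prox(x)|| = 2.662
Step 4: Proximal objective.
0.5*||prox-x||^2 = 1.4621
lambda*||prox|| = 4.552
Total = 6.014


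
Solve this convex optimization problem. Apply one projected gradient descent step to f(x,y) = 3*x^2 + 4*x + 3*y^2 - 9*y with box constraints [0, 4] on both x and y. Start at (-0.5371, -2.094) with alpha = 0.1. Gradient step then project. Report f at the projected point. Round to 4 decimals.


Step 1: Compute gradient at (-0.5371, -2.094).
grad_x = 2*3*-0.5371 + 4 = 0.7774
grad_y = 2*3*-2.094 - 9 = -21.564
Step 2: Gradient step.
x_raw = -0.5371 - 0.1*0.7774 = -0.6148
y_raw = -2.094 - 0.1*-21.564 = 0.0624
Step 3: Project onto [0, 4].
x_proj = clip(-0.6148) = 0.0
y_proj = clip(0.0624) = 0.0624
Step 4: Evaluate f.
f(0.0, 0.0624) = -0.5499


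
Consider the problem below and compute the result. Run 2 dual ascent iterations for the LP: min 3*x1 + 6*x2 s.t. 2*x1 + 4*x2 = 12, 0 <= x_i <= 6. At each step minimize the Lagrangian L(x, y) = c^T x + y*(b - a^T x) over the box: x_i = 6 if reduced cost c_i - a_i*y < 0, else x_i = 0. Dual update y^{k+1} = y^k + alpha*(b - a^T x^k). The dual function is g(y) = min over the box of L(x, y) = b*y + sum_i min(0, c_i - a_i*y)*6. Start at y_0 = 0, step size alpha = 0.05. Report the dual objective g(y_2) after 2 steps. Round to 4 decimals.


Dual ascent for LP: min 3*x1 + 6*x2, 2*x1 + 4*x2 = 12, 0 <= x_i <= 6
Step 1: y^k = 0.0, reduced costs: (3.0, 6.0)
  x^k = (0.0, 0.0), subgradient = b - a^T x = 12.0
  y^{k+1} = 0.0 + 0.05*12.0 = 0.6
Step 2: y^k = 0.6, reduced costs: (1.8, 3.6)
  x^k = (0.0, 0.0), subgradient = b - a^T x = 12.0
  y^{k+1} = 0.6 + 0.05*12.0 = 1.2
Dual objective at y_2 = 1.2: reduced costs (0.6, 1.2), box minimizer x = (0.0, 0.0)
g(y_2) = b*y + (c1 - a1*y)*x1 + (c2 - a2*y)*x2 = 12*1.2 + 0.6*0.0 + 1.2*0.0 = 14.4 + 0.0 + 0.0 = 14.4


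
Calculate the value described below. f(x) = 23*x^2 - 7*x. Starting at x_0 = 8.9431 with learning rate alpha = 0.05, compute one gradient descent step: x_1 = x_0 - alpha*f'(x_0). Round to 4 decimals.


We compute the gradient at x_0 and apply the update.
f'(x) = 46*x - 7
f'(8.9431) = 46*8.9431 - 7 = 404.3826
x_1 = 8.9431 - 0.05*404.3826 = -11.276


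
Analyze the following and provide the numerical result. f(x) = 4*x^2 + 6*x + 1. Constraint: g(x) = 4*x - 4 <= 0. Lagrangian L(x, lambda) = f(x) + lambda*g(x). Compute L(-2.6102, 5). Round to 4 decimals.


Step 1: Evaluate f(x).
f(-2.6102) = 4*(-2.6102)^2 + 6*(-2.6102) + 1 = 12.5914
Step 2: Evaluate g(x).
g(-2.6102) = 4*-2.6102 - 4 = -14.4408
Step 3: Compute Lagrangian.
L = 12.5914 + 5*-14.4408 = -59.6126


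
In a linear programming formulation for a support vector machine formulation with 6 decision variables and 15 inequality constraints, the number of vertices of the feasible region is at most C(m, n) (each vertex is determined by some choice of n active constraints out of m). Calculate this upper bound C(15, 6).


Each vertex corresponds to some choice of n active constraints out of m, so the number of vertices is at most C(m, n) = m! / (n!(m-n)!).
m = 15, n = 6
Numerator: 15 * 14 * 13 * 12 * 11 * 10
Denominator: 6! = 720
C(15, 6) = 5005


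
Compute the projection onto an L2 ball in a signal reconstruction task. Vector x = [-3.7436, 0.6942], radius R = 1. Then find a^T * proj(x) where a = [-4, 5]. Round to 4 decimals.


Step 1: Compute ||x|| (intermediates to 6 decimals).
||x|| = sqrt((-3.7436)^2 + 0.6942^2) = 3.807421
Step 2: Project.
Since ||x|| > R, scale = R/||x|| = 1/3.807421 = 0.262645, proj(x) = scale * x
proj(x) = [-0.983238, 0.182328]
Step 3: Dot product.
a^T * proj(x) = -4*(-0.983238) + 5*0.182328 = 4.8446


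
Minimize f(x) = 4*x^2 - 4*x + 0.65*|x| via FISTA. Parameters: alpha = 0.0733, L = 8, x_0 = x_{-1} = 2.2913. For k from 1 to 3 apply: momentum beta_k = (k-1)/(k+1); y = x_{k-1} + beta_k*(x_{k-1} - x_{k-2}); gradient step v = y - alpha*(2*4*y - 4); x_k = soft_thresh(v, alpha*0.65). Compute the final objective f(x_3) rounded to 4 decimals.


FISTA on f(x) = 4*x^2 - 4*x + 0.65*|x|
L = 8, alpha = 0.0733
Iteration 1: beta = 0.0, y = 2.2913 + 0.0*(2.2913 - 2.2913) = 2.2913
  grad(y) = 14.3304, v = y - alpha*grad = 1.2409
  prox(v) = soft_thresh(1.2409, 0.0476) = 1.1932
Iteration 2: beta = 0.3333, y = 1.1932 + 0.3333*(1.1932 - 2.2913) = 0.8272
  grad(y) = 2.6177, v = y - alpha*grad = 0.6353
  prox(v) = soft_thresh(0.6353, 0.0476) = 0.5877
Iteration 3: beta = 0.5, y = 0.5877 + 0.5*(0.5877 - 1.1932) = 0.2849
  grad(y) = -1.7207, v = y - alpha*grad = 0.411
  prox(v) = soft_thresh(0.411, 0.0476) = 0.3634
f(x_3) = 4*0.3634^2 - 4*0.3634 + 0.65*|0.3634| = -0.6892


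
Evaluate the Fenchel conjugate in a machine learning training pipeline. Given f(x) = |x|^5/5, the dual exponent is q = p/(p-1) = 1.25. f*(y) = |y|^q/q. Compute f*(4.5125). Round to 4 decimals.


The conjugate exponent q satisfies 1/p + 1/q = 1.
p = 5, so q = 5/(5 - 1) = 1.25
|y|^q = 4.5125^1.25 = 6.5769
f*(4.5125) = 6.5769 / 1.25 = 5.2615


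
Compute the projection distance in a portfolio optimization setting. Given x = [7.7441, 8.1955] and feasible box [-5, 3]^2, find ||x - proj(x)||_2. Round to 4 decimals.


Project each component onto [-5, 3].
clip(7.7441) = 3.0, clip(8.1955) = 3.0
Projection = [3.0, 3.0]
Squared diffs: [22.5065, 26.9932]
Distance = sqrt(49.4997) = 7.0356


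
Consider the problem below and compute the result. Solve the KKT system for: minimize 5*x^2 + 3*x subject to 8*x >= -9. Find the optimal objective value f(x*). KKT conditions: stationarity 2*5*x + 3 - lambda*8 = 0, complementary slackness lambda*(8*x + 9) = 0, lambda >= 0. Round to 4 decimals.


Step 1: Try lambda = 0 (constraint inactive).
Stationarity: 2*5*x + 3 = 0
x* = -3/(2*5) = -0.3
Check constraint: 8*-0.3 = -2.4 >= -9 -- satisfied.
Step 2: Compute optimal value.
f(x*) = 5*(-0.3)^2 + 3*(-0.3) = -0.45


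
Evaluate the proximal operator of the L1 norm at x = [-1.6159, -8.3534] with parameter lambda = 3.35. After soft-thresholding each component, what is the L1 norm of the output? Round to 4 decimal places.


Soft-thresholding with lambda = 3.35:
prox(-1.6159) = sign(-1.6159)*max(|-1.6159| - 3.35, 0) = 0.0
prox(-8.3534) = sign(-8.3534)*max(|-8.3534| - 3.35, 0) = -5.0034
prox(x) = [0.0, -5.0034]
||prox(x)||_1 = 0.0 + 5.0034 = 5.0034


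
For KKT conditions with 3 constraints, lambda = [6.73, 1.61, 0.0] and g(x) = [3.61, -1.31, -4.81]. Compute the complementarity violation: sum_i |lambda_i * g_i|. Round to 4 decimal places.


KKT complementary slackness check:
lambda_1 * g_1 = 6.73 * 3.61 = 24.2953
lambda_2 * g_2 = 1.61 * -1.31 = -2.1091
lambda_3 * g_3 = 0.0 * -4.81 = -0.0
Total violation = 24.2953 + 2.1091 + 0.0 = 26.4044


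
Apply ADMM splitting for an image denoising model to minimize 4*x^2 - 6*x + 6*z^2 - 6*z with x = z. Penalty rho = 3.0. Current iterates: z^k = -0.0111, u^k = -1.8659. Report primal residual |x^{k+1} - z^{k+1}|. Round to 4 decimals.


ADMM iteration with rho = 3.0, z^k = -0.0111, u^k = -1.8659
Step 1: x-update.
Minimize 4*x^2 - 6*x + (3.0/2)*(x + 0.0111 - 1.8659)^2
FOC: (2*4 + 3.0)*x = 6 + 3.0*(-0.0111 + 1.8659)
x^{k+1} = 1.0513
Step 2: z-update.
Minimize 6*z^2 - 6*z + (3.0/2)*(1.0513 - z - 1.8659)^2
FOC: (2*6 + 3.0)*z = 6 + 3.0*(1.0513 - 1.8659)
z^{k+1} = 0.2371
Step 3: u-update.
u^{k+1} = -1.8659 + 1.0513 - 0.2371 = -1.0517
Step 4: Primal residual = |1.0513 - 0.2371| = 0.8142


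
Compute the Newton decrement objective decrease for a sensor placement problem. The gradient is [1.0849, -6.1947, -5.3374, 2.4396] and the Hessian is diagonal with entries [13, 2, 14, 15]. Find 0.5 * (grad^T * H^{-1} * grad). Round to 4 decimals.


Step 1: H is diagonal, so H^(-1) * g = [0.0835, -3.0974, -0.3812, 0.1626].
Step 2: g^T H^(-1) g = sum_i g_i^2 / H_ii
  = (1.0849)^2/13 + (-6.1947)^2/2 + (-5.3374)^2/14 + (2.4396)^2/15
  = 0.0905 + 19.1872 + 2.0348 + 0.3968 = 21.7093
Step 3: Objective decrease = 0.5 * g^T H^(-1) g = 10.8547


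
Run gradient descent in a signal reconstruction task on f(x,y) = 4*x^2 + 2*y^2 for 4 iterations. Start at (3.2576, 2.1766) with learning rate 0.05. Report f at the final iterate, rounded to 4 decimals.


Gradient descent on f(x,y) = 4*x^2 + 2*y^2.
Starting point: (3.2576, 2.1766), alpha = 0.05
Step 1: grad_x = 2*4*3.2576 = 26.0608, grad_y = 2*2*2.1766 = 8.7064
  x_1 = 3.2576 - 0.05*26.0608 = 1.9546
  y_1 = 2.1766 - 0.05*8.7064 = 1.7413
Step 2: grad_x = 2*4*1.9546 = 15.6365, grad_y = 2*2*1.7413 = 6.9651
  x_2 = 1.9546 - 0.05*15.6365 = 1.1727
  y_2 = 1.7413 - 0.05*6.9651 = 1.393
Step 3: grad_x = 2*4*1.1727 = 9.3819, grad_y = 2*2*1.393 = 5.5721
  x_3 = 1.1727 - 0.05*9.3819 = 0.7036
  y_3 = 1.393 - 0.05*5.5721 = 1.1144
Step 4: grad_x = 2*4*0.7036 = 5.6291, grad_y = 2*2*1.1144 = 4.4577
  x_4 = 0.7036 - 0.05*5.6291 = 0.4222
  y_4 = 1.1144 - 0.05*4.4577 = 0.8915
f(0.4222, 0.8915) = 4*0.4222^2 + 2*0.8915^2 = 2.3026


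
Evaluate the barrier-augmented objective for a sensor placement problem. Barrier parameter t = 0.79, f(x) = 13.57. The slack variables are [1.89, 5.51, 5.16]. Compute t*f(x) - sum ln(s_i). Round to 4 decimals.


Step 1: Compute log-barrier.
ln values: [0.6366, 1.7066, 1.6409]
phi = -(0.6366 + 1.7066 + 1.6409) = -3.9841
Step 2: Compute augmented objective.
t*f(x) = 0.79*13.57 = 10.7203
Total = 10.7203 - 3.9841 = 6.7362


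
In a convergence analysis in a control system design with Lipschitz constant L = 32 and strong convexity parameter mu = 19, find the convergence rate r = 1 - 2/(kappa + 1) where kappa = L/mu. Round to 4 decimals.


Step 1: Compute the condition number.
kappa = L/mu = 32/19 = 1.6842
Step 2: Compute the convergence rate.
r = 1 - 2/(kappa + 1) = 1 - 2*mu/(L + mu) = (L - mu)/(L + mu) = 13/51 = 0.2549


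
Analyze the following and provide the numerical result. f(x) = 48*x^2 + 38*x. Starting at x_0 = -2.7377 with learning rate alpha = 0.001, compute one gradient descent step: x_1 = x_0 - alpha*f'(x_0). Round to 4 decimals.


We compute the gradient at x_0 and apply the update.
f'(x) = 96*x + 38
f'(-2.7377) = 96*-2.7377 + 38 = -224.8192
x_1 = -2.7377 - 0.001*-224.8192 = -2.5129


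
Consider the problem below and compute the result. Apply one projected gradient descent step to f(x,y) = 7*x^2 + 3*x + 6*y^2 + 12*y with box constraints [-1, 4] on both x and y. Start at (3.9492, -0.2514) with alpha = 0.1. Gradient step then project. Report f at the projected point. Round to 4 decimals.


Step 1: Compute gradient at (3.9492, -0.2514).
grad_x = 2*7*3.9492 + 3 = 58.2888
grad_y = 2*6*-0.2514 + 12 = 8.9832
Step 2: Gradient step.
x_raw = 3.9492 - 0.1*58.2888 = -1.8797
y_raw = -0.2514 - 0.1*8.9832 = -1.1497
Step 3: Project onto [-1, 4].
x_proj = clip(-1.8797) = -1.0
y_proj = clip(-1.1497) = -1.0
Step 4: Evaluate f.
f(-1.0, -1.0) = -2.0


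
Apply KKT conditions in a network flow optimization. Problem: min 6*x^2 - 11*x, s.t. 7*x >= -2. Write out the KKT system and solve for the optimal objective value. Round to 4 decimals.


Step 1: Try lambda = 0 (constraint inactive).
Stationarity: 2*6*x - 11 = 0
x* = 11/(2*6) = 11/12 = 0.9167 (rounded; the exact value 11/12 is used below)
Check constraint: 7*0.9167 = 6.4169 >= -2 -- satisfied.
Step 2: Compute optimal value.
f(x*) = 6*(11/12)^2 - 11*(11/12) = -5.0417


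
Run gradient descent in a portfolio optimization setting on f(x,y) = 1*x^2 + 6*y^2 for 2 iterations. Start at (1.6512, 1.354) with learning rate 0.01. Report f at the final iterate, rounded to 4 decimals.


Gradient descent on f(x,y) = 1*x^2 + 6*y^2.
Starting point: (1.6512, 1.354), alpha = 0.01
Step 1: grad_x = 2*1*1.6512 = 3.3024, grad_y = 2*6*1.354 = 16.248
  x_1 = 1.6512 - 0.01*3.3024 = 1.6182
  y_1 = 1.354 - 0.01*16.248 = 1.1915
Step 2: grad_x = 2*1*1.6182 = 3.2364, grad_y = 2*6*1.1915 = 14.2982
  x_2 = 1.6182 - 0.01*3.2364 = 1.5858
  y_2 = 1.1915 - 0.01*14.2982 = 1.0485
f(1.5858, 1.0485) = 1*1.5858^2 + 6*1.0485^2 = 9.1114


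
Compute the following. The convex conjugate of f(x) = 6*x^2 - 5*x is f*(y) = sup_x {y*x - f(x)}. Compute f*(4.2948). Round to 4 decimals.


f*(y) = sup_x {y*x - a*x^2 - b*x} = sup_x {(y-b)*x - a*x^2}
FOC: (y - b) - 2a*x = 0 => x* = (y - b)/(2a)
x* = (4.2948 + 5)/(2*6) = 0.7746
f*(4.2948) = (y-b)^2/(4a) = (4.2948 + 5)^2/(4*6)
= 86.3933/24 = 3.5997


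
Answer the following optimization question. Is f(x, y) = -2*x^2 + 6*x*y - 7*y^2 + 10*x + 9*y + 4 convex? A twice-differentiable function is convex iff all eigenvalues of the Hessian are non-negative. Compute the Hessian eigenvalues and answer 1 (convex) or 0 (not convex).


The Hessian of f(x,y) = -2*x^2 + 6*x*y - 7*y^2 + 10*x + 9*y + 4 is:
H = [[-4, 6], [6, -14]]
Trace = -4 - 14 = -18
Determinant = -4*-14 - (6)^2 = 20
Discriminant = (-18)^2 - 4*20 = 244.0
Eigenvalues: lambda_1 = -16.8102, lambda_2 = -1.1898
The function is not convex.

0


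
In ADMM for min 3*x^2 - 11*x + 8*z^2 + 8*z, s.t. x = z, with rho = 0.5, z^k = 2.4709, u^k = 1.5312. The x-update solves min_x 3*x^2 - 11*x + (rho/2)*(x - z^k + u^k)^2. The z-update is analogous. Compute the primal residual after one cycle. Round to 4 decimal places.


ADMM iteration with rho = 0.5, z^k = 2.4709, u^k = 1.5312
Step 1: x-update.
Minimize 3*x^2 - 11*x + (0.5/2)*(x - 2.4709 + 1.5312)^2
FOC: (2*3 + 0.5)*x = 11 + 0.5*(2.4709 - 1.5312)
x^{k+1} = 1.7646
Step 2: z-update.
Minimize 8*z^2 + 8*z + (0.5/2)*(1.7646 - z + 1.5312)^2
FOC: (2*8 + 0.5)*z = -8 + 0.5*(1.7646 + 1.5312)
z^{k+1} = -0.385
Step 3: u-update.
u^{k+1} = 1.5312 + 1.7646 + 0.385 = 3.6808
Step 4: Primal residual = |1.7646 + 0.385| = 2.1496


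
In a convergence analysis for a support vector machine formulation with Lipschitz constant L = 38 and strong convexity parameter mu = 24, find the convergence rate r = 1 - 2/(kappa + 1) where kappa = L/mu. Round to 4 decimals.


Step 1: Compute the condition number.
kappa = L/mu = 38/24 = 1.5833
Step 2: Compute the convergence rate.
r = 1 - 2/(kappa + 1) = 1 - 2*mu/(L + mu) = (L - mu)/(L + mu) = 14/62 = 0.2258


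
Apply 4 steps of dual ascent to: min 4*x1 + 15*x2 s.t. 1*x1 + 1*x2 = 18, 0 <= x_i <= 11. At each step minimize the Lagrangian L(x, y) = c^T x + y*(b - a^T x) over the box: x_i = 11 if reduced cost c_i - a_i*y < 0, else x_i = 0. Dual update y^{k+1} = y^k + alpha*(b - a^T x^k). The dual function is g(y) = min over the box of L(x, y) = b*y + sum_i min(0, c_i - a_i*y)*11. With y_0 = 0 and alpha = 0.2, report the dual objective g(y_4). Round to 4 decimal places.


Dual ascent for LP: min 4*x1 + 15*x2, 1*x1 + 1*x2 = 18, 0 <= x_i <= 11
Step 1: y^k = 0.0, reduced costs: (4.0, 15.0)
  x^k = (0.0, 0.0), subgradient = b - a^T x = 18.0
  y^{k+1} = 0.0 + 0.2*18.0 = 3.6
Step 2: y^k = 3.6, reduced costs: (0.4, 11.4)
  x^k = (0.0, 0.0), subgradient = b - a^T x = 18.0
  y^{k+1} = 3.6 + 0.2*18.0 = 7.2
Step 3: y^k = 7.2, reduced costs: (-3.2, 7.8)
  x^k = (11.0, 0.0), subgradient = b - a^T x = 7.0
  y^{k+1} = 7.2 + 0.2*7.0 = 8.6
Step 4: y^k = 8.6, reduced costs: (-4.6, 6.4)
  x^k = (11.0, 0.0), subgradient = b - a^T x = 7.0
  y^{k+1} = 8.6 + 0.2*7.0 = 10.0
Dual objective at y_4 = 10.0: reduced costs (-6.0, 5.0), box minimizer x = (11.0, 0.0)
g(y_4) = b*y + (c1 - a1*y)*x1 + (c2 - a2*y)*x2 = 18*10.0 + (-6.0)*11.0 + 5.0*0.0 = 180.0 - 66.0 + 0.0 = 114.0


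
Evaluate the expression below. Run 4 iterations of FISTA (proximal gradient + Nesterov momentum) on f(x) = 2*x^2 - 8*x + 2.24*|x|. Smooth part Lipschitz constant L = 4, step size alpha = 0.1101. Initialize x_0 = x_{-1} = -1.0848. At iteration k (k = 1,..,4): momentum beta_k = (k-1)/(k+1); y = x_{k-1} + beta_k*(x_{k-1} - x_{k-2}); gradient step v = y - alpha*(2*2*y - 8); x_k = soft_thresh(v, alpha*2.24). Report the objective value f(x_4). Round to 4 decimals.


FISTA on f(x) = 2*x^2 - 8*x + 2.24*|x|
L = 4, alpha = 0.1101
Iteration 1: beta = 0.0, y = -1.0848 + 0.0*(-1.0848 + 1.0848) = -1.0848
  grad(y) = -12.3392, v = y - alpha*grad = 0.2737
  prox(v) = soft_thresh(0.2737, 0.2466) = 0.0271
Iteration 2: beta = 0.3333, y = 0.0271 + 0.3333*(0.0271 + 1.0848) = 0.3978
  grad(y) = -6.4089, v = y - alpha*grad = 1.1034
  prox(v) = soft_thresh(1.1034, 0.2466) = 0.8568
Iteration 3: beta = 0.5, y = 0.8568 + 0.5*(0.8568 - 0.0271) = 1.2716
  grad(y) = -2.9137, v = y - alpha*grad = 1.5924
  prox(v) = soft_thresh(1.5924, 0.2466) = 1.3458
Iteration 4: beta = 0.6, y = 1.3458 + 0.6*(1.3458 - 0.8568) = 1.6391
  grad(y) = -1.4434, v = y - alpha*grad = 1.7981
  prox(v) = soft_thresh(1.7981, 0.2466) = 1.5514
f(x_4) = 2*1.5514^2 - 8*1.5514 + 2.24*|1.5514| = -4.1224


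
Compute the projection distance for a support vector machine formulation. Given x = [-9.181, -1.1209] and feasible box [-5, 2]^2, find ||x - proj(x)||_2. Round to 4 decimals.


Project each component onto [-5, 2].
clip(-9.181) = -5.0, clip(-1.1209) = -1.1209
Projection = [-5.0, -1.1209]
Squared diffs: [17.4808, 0.0]
Distance = sqrt(17.4808) = 4.181


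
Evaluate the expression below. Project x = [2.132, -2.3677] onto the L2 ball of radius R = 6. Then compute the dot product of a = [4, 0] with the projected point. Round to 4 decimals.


Step 1: Compute ||x|| (intermediates to 6 decimals).
||x|| = sqrt(2.132^2 + (-2.3677)^2) = 3.18613
Step 2: Project.
Since ||x|| <= R, proj = x (no scaling needed).
proj(x) = [2.132, -2.3677]
Step 3: Dot product.
a^T * proj(x) = 4*2.132 + 0*(-2.3677) = 8.528


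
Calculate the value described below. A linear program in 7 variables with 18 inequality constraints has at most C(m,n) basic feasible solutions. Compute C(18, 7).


Each vertex corresponds to some choice of n active constraints out of m, so the number of vertices is at most C(m, n) = m! / (n!(m-n)!).
m = 18, n = 7
Numerator: 18 * 17 * 16 * 15 * 14 * 13 * 12
Denominator: 7! = 5040
C(18, 7) = 31824


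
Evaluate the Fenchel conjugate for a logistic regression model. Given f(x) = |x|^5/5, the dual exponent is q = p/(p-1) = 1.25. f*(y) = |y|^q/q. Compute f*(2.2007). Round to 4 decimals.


The conjugate exponent q satisfies 1/p + 1/q = 1.
p = 5, so q = 5/(5 - 1) = 1.25
|y|^q = 2.2007^1.25 = 2.6804
f*(2.2007) = 2.6804 / 1.25 = 2.1443


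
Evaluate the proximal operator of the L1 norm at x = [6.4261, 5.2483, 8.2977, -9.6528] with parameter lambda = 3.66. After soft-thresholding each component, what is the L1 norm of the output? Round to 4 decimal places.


Soft-thresholding with lambda = 3.66:
prox(6.4261) = sign(6.4261)*max(|6.4261| - 3.66, 0) = 2.7661
prox(5.2483) = sign(5.2483)*max(|5.2483| - 3.66, 0) = 1.5883
prox(8.2977) = sign(8.2977)*max(|8.2977| - 3.66, 0) = 4.6377
prox(-9.6528) = sign(-9.6528)*max(|-9.6528| - 3.66, 0) = -5.9928
prox(x) = [2.7661, 1.5883, 4.6377, -5.9928]
||prox(x)||_1 = 2.7661 + 1.5883 + 4.6377 + 5.9928 = 14.9849


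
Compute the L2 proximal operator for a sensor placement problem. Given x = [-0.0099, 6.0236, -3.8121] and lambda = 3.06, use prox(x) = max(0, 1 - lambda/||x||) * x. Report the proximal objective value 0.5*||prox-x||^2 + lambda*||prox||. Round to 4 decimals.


Step 1: Compute ||x||.
||x|| = 7.1285
Step 2: Compute scaling factor.
scale = max(0, 1 - 3.06/7.1285) = 0.5707
Step 3: prox(x) = [-0.0057, 3.4379, -2.1757]
||prox(x)|| = 4.0685
Step 4: Proximal objective.
0.5*||prox-x||^2 = 4.6818
lambda*||prox|| = 12.4496
Total = 17.1315


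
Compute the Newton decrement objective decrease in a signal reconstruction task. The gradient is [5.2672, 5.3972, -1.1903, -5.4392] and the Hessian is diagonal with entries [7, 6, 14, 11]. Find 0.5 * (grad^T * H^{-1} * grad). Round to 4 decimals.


Step 1: H is diagonal, so H^(-1) * g = [0.7525, 0.8995, -0.085, -0.4945].
Step 2: g^T H^(-1) g = sum_i g_i^2 / H_ii
  = (5.2672)^2/7 + (5.3972)^2/6 + (-1.1903)^2/14 + (-5.4392)^2/11
  = 3.9633 + 4.855 + 0.1012 + 2.6895 = 11.609
Step 3: Objective decrease = 0.5 * g^T H^(-1) g = 5.8045


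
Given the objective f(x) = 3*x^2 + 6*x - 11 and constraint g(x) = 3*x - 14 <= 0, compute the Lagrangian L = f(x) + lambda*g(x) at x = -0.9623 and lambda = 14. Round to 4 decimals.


Step 1: Evaluate f(x).
f(-0.9623) = 3*(-0.9623)^2 + 6*(-0.9623) - 11 = -13.9957
Step 2: Evaluate g(x).
g(-0.9623) = 3*-0.9623 - 14 = -16.8869
Step 3: Compute Lagrangian.
L = -13.9957 + 14*-16.8869 = -250.4123


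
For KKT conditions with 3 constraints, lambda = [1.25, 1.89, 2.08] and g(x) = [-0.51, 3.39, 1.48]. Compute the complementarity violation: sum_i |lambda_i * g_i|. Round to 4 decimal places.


KKT complementary slackness check:
lambda_1 * g_1 = 1.25 * -0.51 = -0.6375
lambda_2 * g_2 = 1.89 * 3.39 = 6.4071
lambda_3 * g_3 = 2.08 * 1.48 = 3.0784
Total violation = 0.6375 + 6.4071 + 3.0784 = 10.123


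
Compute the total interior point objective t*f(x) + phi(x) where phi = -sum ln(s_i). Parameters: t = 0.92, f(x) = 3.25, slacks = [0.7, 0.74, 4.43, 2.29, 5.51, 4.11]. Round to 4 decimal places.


Step 1: Compute log-barrier.
ln values: [-0.3567, -0.3011, 1.4884, 0.8286, 1.7066, 1.4134]
phi = -(-0.3567 - 0.3011 + 1.4884 + 0.8286 + 1.7066 + 1.4134) = -4.7792
Step 2: Compute augmented objective.
t*f(x) = 0.92*3.25 = 2.99
Total = 2.99 - 4.7792 = -1.7892


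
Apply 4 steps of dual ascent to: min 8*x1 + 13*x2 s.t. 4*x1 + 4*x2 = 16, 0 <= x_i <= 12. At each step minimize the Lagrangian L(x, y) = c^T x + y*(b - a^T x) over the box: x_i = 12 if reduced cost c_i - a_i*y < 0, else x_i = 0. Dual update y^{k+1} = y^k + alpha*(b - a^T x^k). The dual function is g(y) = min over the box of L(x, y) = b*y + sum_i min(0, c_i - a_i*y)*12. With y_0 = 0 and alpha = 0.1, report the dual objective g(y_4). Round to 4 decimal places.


Dual ascent for LP: min 8*x1 + 13*x2, 4*x1 + 4*x2 = 16, 0 <= x_i <= 12
Step 1: y^k = 0.0, reduced costs: (8.0, 13.0)
  x^k = (0.0, 0.0), subgradient = b - a^T x = 16.0
  y^{k+1} = 0.0 + 0.1*16.0 = 1.6
Step 2: y^k = 1.6, reduced costs: (1.6, 6.6)
  x^k = (0.0, 0.0), subgradient = b - a^T x = 16.0
  y^{k+1} = 1.6 + 0.1*16.0 = 3.2
Step 3: y^k = 3.2, reduced costs: (-4.8, 0.2)
  x^k = (12.0, 0.0), subgradient = b - a^T x = -32.0
  y^{k+1} = 3.2 + 0.1*-32.0 = 0.0
Step 4: y^k = 0.0, reduced costs: (8.0, 13.0)
  x^k = (0.0, 0.0), subgradient = b - a^T x = 16.0
  y^{k+1} = 0.0 + 0.1*16.0 = 1.6
Dual objective at y_4 = 1.6: reduced costs (1.6, 6.6), box minimizer x = (0.0, 0.0)
g(y_4) = b*y + (c1 - a1*y)*x1 + (c2 - a2*y)*x2 = 16*1.6 + 1.6*0.0 + 6.6*0.0 = 25.6 + 0.0 + 0.0 = 25.6


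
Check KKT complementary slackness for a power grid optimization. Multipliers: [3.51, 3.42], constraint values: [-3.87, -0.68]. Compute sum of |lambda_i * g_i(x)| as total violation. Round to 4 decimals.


KKT complementary slackness check:
lambda_1 * g_1 = 3.51 * -3.87 = -13.5837
lambda_2 * g_2 = 3.42 * -0.68 = -2.3256
Total violation = 13.5837 + 2.3256 = 15.9093


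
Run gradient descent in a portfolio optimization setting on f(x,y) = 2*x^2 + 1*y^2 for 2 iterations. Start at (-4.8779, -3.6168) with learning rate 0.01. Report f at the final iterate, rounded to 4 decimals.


Gradient descent on f(x,y) = 2*x^2 + 1*y^2.
Starting point: (-4.8779, -3.6168), alpha = 0.01
Step 1: grad_x = 2*2*-4.8779 = -19.5116, grad_y = 2*1*-3.6168 = -7.2336
  x_1 = -4.8779 - 0.01*-19.5116 = -4.6828
  y_1 = -3.6168 - 0.01*-7.2336 = -3.5445
Step 2: grad_x = 2*2*-4.6828 = -18.7311, grad_y = 2*1*-3.5445 = -7.0889
  x_2 = -4.6828 - 0.01*-18.7311 = -4.4955
  y_2 = -3.5445 - 0.01*-7.0889 = -3.4736
f(-4.4955, -3.4736) = 2*(-4.4955)^2 + 1*(-3.4736)^2 = 52.4843


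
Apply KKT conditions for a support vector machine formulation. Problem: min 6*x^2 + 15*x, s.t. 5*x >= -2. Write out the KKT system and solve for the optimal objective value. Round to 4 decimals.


Step 1: Try lambda = 0 (constraint inactive).
x_unc = -15/(2*6) = -1.25
Check: 5*-1.25 = -6.25 < -2 -- violated!
Step 2: Constraint must be active: 5*x = -2
x* = -2/5 = -0.4
lambda = (2*6*(-0.4) + 15)/5 = 2.04
Step 3: Compute optimal value.
f(x*) = 6*(-0.4)^2 + 15*(-0.4) = -5.04


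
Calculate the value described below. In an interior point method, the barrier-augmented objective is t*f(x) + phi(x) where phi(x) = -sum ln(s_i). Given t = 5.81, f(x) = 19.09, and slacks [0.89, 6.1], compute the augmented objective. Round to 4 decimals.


Step 1: Compute log-barrier.
ln values: [-0.1165, 1.8083]
phi = -(-0.1165 + 1.8083) = -1.6918
Step 2: Compute augmented objective.
t*f(x) = 5.81*19.09 = 110.9129
Total = 110.9129 - 1.6918 = 109.2211


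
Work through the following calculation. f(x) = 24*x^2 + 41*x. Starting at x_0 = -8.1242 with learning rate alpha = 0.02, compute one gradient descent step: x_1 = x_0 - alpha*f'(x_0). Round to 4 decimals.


We compute the gradient at x_0 and apply the update.
f'(x) = 48*x + 41
f'(-8.1242) = 48*-8.1242 + 41 = -348.9616
x_1 = -8.1242 - 0.02*-348.9616 = -1.145


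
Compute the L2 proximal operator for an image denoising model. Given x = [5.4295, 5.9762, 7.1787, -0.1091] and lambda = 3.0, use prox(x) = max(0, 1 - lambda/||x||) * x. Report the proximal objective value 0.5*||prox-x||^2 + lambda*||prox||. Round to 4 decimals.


Step 1: Compute ||x||.
||x|| = 10.8046
Step 2: Compute scaling factor.
scale = max(0, 1 - 3.0/10.8046) = 0.7223
Step 3: prox(x) = [3.922, 4.3169, 5.1855, -0.0788]
||prox(x)|| = 7.8046
Step 4: Proximal objective.
0.5*||prox-x||^2 = 4.5
lambda*||prox|| = 23.4138
Total = 27.9139


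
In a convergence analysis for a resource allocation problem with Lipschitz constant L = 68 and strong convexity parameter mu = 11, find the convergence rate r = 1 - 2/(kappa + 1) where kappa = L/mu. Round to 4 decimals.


Step 1: Compute the condition number.
kappa = L/mu = 68/11 = 6.1818
Step 2: Compute the convergence rate.
r = 1 - 2/(kappa + 1) = 1 - 2*mu/(L + mu) = (L - mu)/(L + mu) = 57/79 = 0.7215


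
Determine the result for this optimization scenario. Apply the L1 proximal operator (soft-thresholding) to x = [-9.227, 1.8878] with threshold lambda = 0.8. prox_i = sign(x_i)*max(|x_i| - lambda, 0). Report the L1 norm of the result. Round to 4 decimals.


Soft-thresholding with lambda = 0.8:
prox(-9.227) = sign(-9.227)*max(|-9.227| - 0.8, 0) = -8.427
prox(1.8878) = sign(1.8878)*max(|1.8878| - 0.8, 0) = 1.0878
prox(x) = [-8.427, 1.0878]
||prox(x)||_1 = 8.427 + 1.0878 = 9.5148


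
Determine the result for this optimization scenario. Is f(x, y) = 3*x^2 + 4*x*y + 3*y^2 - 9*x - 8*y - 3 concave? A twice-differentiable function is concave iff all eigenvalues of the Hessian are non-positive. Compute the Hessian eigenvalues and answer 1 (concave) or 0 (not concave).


The Hessian of f(x,y) = 3*x^2 + 4*x*y + 3*y^2 - 9*x - 8*y - 3 is:
H = [[6, 4], [4, 6]]
Trace = 6 + 6 = 12
Determinant = 6*6 - (4)^2 = 20
Discriminant = (12)^2 - 4*20 = 64.0
Eigenvalues: lambda_1 = 2.0, lambda_2 = 10.0
The function is not concave.

0


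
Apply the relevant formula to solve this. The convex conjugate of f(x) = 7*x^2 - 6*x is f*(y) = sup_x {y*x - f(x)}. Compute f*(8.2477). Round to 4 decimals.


f*(y) = sup_x {y*x - a*x^2 - b*x} = sup_x {(y-b)*x - a*x^2}
FOC: (y - b) - 2a*x = 0 => x* = (y - b)/(2a)
x* = (8.2477 + 6)/(2*7) = 1.0177
f*(8.2477) = (y-b)^2/(4a) = (8.2477 + 6)^2/(4*7)
= 202.997/28 = 7.2499


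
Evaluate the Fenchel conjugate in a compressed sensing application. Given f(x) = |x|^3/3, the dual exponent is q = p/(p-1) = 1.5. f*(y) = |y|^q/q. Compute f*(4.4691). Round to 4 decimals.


The conjugate exponent q satisfies 1/p + 1/q = 1.
p = 3, so q = 3/(3 - 1) = 1.5
|y|^q = 4.4691^1.5 = 9.4478
f*(4.4691) = 9.4478 / 1.5 = 6.2985


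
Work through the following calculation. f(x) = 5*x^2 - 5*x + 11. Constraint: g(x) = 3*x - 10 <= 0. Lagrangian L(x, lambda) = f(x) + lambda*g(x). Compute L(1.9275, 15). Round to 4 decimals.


Step 1: Evaluate f(x).
f(1.9275) = 5*1.9275^2 - 5*1.9275 + 11 = 19.9388
Step 2: Evaluate g(x).
g(1.9275) = 3*1.9275 - 10 = -4.2175
Step 3: Compute Lagrangian.
L = 19.9388 + 15*-4.2175 = -43.3237


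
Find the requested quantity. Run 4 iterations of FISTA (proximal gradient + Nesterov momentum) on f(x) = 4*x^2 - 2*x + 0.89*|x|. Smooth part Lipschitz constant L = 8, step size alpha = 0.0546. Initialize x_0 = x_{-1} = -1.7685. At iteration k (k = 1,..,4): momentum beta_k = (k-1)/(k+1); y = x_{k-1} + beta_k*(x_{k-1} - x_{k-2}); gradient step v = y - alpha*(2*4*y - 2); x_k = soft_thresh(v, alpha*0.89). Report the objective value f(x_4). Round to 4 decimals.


FISTA on f(x) = 4*x^2 - 2*x + 0.89*|x|
L = 8, alpha = 0.0546
Iteration 1: beta = 0.0, y = -1.7685 + 0.0*(-1.7685 + 1.7685) = -1.7685
  grad(y) = -16.148, v = y - alpha*grad = -0.8868
  prox(v) = soft_thresh(-0.8868, 0.0486) = -0.8382
Iteration 2: beta = 0.3333, y = -0.8382 + 0.3333*(-0.8382 + 1.7685) = -0.5281
  grad(y) = -6.2251, v = y - alpha*grad = -0.1882
  prox(v) = soft_thresh(-0.1882, 0.0486) = -0.1397
Iteration 3: beta = 0.5, y = -0.1397 + 0.5*(-0.1397 + 0.8382) = 0.2096
  grad(y) = -0.3229, v = y - alpha*grad = 0.2273
  prox(v) = soft_thresh(0.2273, 0.0486) = 0.1787
Iteration 4: beta = 0.6, y = 0.1787 + 0.6*(0.1787 + 0.1397) = 0.3697
  grad(y) = 0.9573, v = y - alpha*grad = 0.3174
  prox(v) = soft_thresh(0.3174, 0.0486) = 0.2688
f(x_4) = 4*0.2688^2 - 2*0.2688 + 0.89*|0.2688| = -0.0094


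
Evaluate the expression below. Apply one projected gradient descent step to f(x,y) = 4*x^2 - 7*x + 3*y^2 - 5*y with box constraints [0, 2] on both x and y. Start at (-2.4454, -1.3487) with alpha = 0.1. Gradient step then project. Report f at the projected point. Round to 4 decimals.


Step 1: Compute gradient at (-2.4454, -1.3487).
grad_x = 2*4*-2.4454 - 7 = -26.5632
grad_y = 2*3*-1.3487 - 5 = -13.0922
Step 2: Gradient step.
x_raw = -2.4454 - 0.1*-26.5632 = 0.2109
y_raw = -1.3487 - 0.1*-13.0922 = -0.0395
Step 3: Project onto [0, 2].
x_proj = clip(0.2109) = 0.2109
y_proj = clip(-0.0395) = 0.0
Step 4: Evaluate f.
f(0.2109, 0.0) = -1.2985


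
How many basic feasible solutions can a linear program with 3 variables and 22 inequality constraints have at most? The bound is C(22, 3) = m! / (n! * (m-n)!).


Each vertex corresponds to some choice of n active constraints out of m, so the number of vertices is at most C(m, n) = m! / (n!(m-n)!).
m = 22, n = 3
Numerator: 22 * 21 * 20
Denominator: 3! = 6
C(22, 3) = 1540


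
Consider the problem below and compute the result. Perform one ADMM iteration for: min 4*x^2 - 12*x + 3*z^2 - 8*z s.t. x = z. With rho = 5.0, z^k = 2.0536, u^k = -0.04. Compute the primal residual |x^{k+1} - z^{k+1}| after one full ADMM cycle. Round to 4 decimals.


ADMM iteration with rho = 5.0, z^k = 2.0536, u^k = -0.04
Step 1: x-update.
Minimize 4*x^2 - 12*x + (5.0/2)*(x - 2.0536 - 0.04)^2
FOC: (2*4 + 5.0)*x = 12 + 5.0*(2.0536 + 0.04)
x^{k+1} = 1.7283
Step 2: z-update.
Minimize 3*z^2 - 8*z + (5.0/2)*(1.7283 - z - 0.04)^2
FOC: (2*3 + 5.0)*z = 8 + 5.0*(1.7283 - 0.04)
z^{k+1} = 1.4947
Step 3: u-update.
u^{k+1} = -0.04 + 1.7283 - 1.4947 = 0.1936
Step 4: Primal residual = |1.7283 - 1.4947| = 0.2336


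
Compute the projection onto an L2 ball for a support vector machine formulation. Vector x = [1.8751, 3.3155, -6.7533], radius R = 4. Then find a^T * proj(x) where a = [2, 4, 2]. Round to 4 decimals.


Step 1: Compute ||x|| (intermediates to 6 decimals).
||x|| = sqrt(1.8751^2 + 3.3155^2 + (-6.7533)^2) = 7.753425
Step 2: Project.
Since ||x|| > R, scale = R/||x|| = 4/7.753425 = 0.515901, proj(x) = scale * x
proj(x) = [0.967366, 1.71047, -3.484034]
Step 3: Dot product.
a^T * proj(x) = 2*0.967366 + 4*1.71047 + 2*(-3.484034) = 1.8085


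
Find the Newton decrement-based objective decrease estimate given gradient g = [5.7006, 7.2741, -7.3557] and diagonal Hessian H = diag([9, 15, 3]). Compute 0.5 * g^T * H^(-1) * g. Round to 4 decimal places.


Step 1: H is diagonal, so H^(-1) * g = [0.6334, 0.4849, -2.4519].
Step 2: g^T H^(-1) g = sum_i g_i^2 / H_ii
  = (5.7006)^2/9 + (7.2741)^2/15 + (-7.3557)^2/3
  = 3.6108 + 3.5275 + 18.0354 = 25.1737
Step 3: Objective decrease = 0.5 * g^T H^(-1) g = 12.5869


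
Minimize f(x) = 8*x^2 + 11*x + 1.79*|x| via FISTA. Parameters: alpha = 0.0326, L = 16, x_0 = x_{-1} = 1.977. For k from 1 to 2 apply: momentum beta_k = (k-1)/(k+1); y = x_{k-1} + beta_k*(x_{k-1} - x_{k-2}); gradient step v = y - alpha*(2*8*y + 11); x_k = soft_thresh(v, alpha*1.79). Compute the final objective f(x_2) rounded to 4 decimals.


FISTA on f(x) = 8*x^2 + 11*x + 1.79*|x|
L = 16, alpha = 0.0326
Iteration 1: beta = 0.0, y = 1.977 + 0.0*(1.977 - 1.977) = 1.977
  grad(y) = 42.632, v = y - alpha*grad = 0.5872
  prox(v) = soft_thresh(0.5872, 0.0584) = 0.5288
Iteration 2: beta = 0.3333, y = 0.5288 + 0.3333*(0.5288 - 1.977) = 0.0461
  grad(y) = 11.738, v = y - alpha*grad = -0.3365
  prox(v) = soft_thresh(-0.3365, 0.0584) = -0.2782
f(x_2) = 8*(-0.2782)^2 + 11*(-0.2782) + 1.79*|-0.2782| = -1.943


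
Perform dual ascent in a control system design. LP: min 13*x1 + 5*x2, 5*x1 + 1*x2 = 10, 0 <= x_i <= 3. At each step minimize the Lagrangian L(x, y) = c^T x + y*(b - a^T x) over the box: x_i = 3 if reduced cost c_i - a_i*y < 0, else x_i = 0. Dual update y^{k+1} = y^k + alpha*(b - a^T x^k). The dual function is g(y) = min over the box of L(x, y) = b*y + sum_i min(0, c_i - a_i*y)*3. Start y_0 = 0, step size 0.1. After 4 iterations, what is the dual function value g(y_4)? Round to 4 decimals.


Dual ascent for LP: min 13*x1 + 5*x2, 5*x1 + 1*x2 = 10, 0 <= x_i <= 3
Step 1: y^k = 0.0, reduced costs: (13.0, 5.0)
  x^k = (0.0, 0.0), subgradient = b - a^T x = 10.0
  y^{k+1} = 0.0 + 0.1*10.0 = 1.0
Step 2: y^k = 1.0, reduced costs: (8.0, 4.0)
  x^k = (0.0, 0.0), subgradient = b - a^T x = 10.0
  y^{k+1} = 1.0 + 0.1*10.0 = 2.0
Step 3: y^k = 2.0, reduced costs: (3.0, 3.0)
  x^k = (0.0, 0.0), subgradient = b - a^T x = 10.0
  y^{k+1} = 2.0 + 0.1*10.0 = 3.0
Step 4: y^k = 3.0, reduced costs: (-2.0, 2.0)
  x^k = (3.0, 0.0), subgradient = b - a^T x = -5.0
  y^{k+1} = 3.0 + 0.1*-5.0 = 2.5
Dual objective at y_4 = 2.5: reduced costs (0.5, 2.5), box minimizer x = (0.0, 0.0)
g(y_4) = b*y + (c1 - a1*y)*x1 + (c2 - a2*y)*x2 = 10*2.5 + 0.5*0.0 + 2.5*0.0 = 25.0 + 0.0 + 0.0 = 25.0


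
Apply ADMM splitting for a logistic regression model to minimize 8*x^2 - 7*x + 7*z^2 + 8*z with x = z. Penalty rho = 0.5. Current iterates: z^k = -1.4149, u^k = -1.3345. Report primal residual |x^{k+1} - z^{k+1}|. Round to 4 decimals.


ADMM iteration with rho = 0.5, z^k = -1.4149, u^k = -1.3345
Step 1: x-update.
Minimize 8*x^2 - 7*x + (0.5/2)*(x + 1.4149 - 1.3345)^2
FOC: (2*8 + 0.5)*x = 7 + 0.5*(-1.4149 + 1.3345)
x^{k+1} = 0.4218
Step 2: z-update.
Minimize 7*z^2 + 8*z + (0.5/2)*(0.4218 - z - 1.3345)^2
FOC: (2*7 + 0.5)*z = -8 + 0.5*(0.4218 - 1.3345)
z^{k+1} = -0.5832
Step 3: u-update.
u^{k+1} = -1.3345 + 0.4218 + 0.5832 = -0.3295
Step 4: Primal residual = |0.4218 + 0.5832| = 1.005


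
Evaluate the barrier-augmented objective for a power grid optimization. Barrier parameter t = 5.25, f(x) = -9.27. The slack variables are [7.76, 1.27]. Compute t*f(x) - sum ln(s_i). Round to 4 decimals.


Step 1: Compute log-barrier.
ln values: [2.049, 0.239]
phi = -(2.049 + 0.239) = -2.288
Step 2: Compute augmented objective.
t*f(x) = 5.25*-9.27 = -48.6675
Total = -48.6675 - 2.288 = -50.9555


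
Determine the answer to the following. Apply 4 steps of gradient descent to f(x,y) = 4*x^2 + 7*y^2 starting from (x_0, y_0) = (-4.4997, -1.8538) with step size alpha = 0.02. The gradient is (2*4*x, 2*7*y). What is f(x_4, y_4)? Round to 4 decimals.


Gradient descent on f(x,y) = 4*x^2 + 7*y^2.
Starting point: (-4.4997, -1.8538), alpha = 0.02
Step 1: grad_x = 2*4*-4.4997 = -35.9976, grad_y = 2*7*-1.8538 = -25.9532
  x_1 = -4.4997 - 0.02*-35.9976 = -3.7797
  y_1 = -1.8538 - 0.02*-25.9532 = -1.3347
Step 2: grad_x = 2*4*-3.7797 = -30.238, grad_y = 2*7*-1.3347 = -18.6863
  x_2 = -3.7797 - 0.02*-30.238 = -3.175
  y_2 = -1.3347 - 0.02*-18.6863 = -0.961
Step 3: grad_x = 2*4*-3.175 = -25.3999, grad_y = 2*7*-0.961 = -13.4541
  x_3 = -3.175 - 0.02*-25.3999 = -2.667
  y_3 = -0.961 - 0.02*-13.4541 = -0.6919
Step 4: grad_x = 2*4*-2.667 = -21.3359, grad_y = 2*7*-0.6919 = -9.687
  x_4 = -2.667 - 0.02*-21.3359 = -2.2403
  y_4 = -0.6919 - 0.02*-9.687 = -0.4982
f(-2.2403, -0.4982) = 4*(-2.2403)^2 + 7*(-0.4982)^2 = 21.8126


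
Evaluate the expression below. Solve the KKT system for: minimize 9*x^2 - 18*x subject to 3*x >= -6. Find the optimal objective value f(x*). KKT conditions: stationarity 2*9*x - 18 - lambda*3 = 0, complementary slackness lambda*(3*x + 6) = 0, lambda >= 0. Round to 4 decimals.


Step 1: Try lambda = 0 (constraint inactive).
Stationarity: 2*9*x - 18 = 0
x* = 18/(2*9) = 1.0
Check constraint: 3*1.0 = 3.0 >= -6 -- satisfied.
Step 2: Compute optimal value.
f(x*) = 9*1.0^2 - 18*1.0 = -9.0


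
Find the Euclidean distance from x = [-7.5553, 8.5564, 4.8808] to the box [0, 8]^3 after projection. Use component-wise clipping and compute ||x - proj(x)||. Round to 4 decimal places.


Project each component onto [0, 8].
clip(-7.5553) = 0.0, clip(8.5564) = 8.0, clip(4.8808) = 4.8808
Projection = [0.0, 8.0, 4.8808]
Squared diffs: [57.0826, 0.3096, 0.0]
Distance = sqrt(57.3922) = 7.5758


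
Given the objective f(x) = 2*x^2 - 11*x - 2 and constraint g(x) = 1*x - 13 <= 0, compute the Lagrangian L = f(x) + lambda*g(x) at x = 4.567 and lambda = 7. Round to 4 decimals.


Step 1: Evaluate f(x).
f(4.567) = 2*4.567^2 - 11*4.567 - 2 = -10.522
Step 2: Evaluate g(x).
g(4.567) = 1*4.567 - 13 = -8.433
Step 3: Compute Lagrangian.
L = -10.522 + 7*-8.433 = -69.553


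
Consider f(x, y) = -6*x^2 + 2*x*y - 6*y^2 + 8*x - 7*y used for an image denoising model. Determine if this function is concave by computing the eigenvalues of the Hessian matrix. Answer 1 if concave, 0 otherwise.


The Hessian of f(x,y) = -6*x^2 + 2*x*y - 6*y^2 + 8*x - 7*y is:
H = [[-12, 2], [2, -12]]
Trace = -12 - 12 = -24
Determinant = -12*-12 - (2)^2 = 140
Discriminant = (-24)^2 - 4*140 = 16.0
Eigenvalues: lambda_1 = -14.0, lambda_2 = -10.0
The function is concave.

1
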